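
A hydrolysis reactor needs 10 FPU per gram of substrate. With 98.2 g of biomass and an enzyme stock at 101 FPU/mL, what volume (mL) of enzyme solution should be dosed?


V = dosage * m_sub / activity
V = 10 * 98.2 / 101
V = 9.7228 mL

9.7228 mL


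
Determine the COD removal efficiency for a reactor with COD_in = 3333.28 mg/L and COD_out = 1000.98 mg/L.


eta = (COD_in - COD_out) / COD_in * 100
= (3333.28 - 1000.98) / 3333.28 * 100
= 69.9701%

69.9701%


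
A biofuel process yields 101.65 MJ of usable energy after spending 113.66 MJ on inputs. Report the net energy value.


NEV = E_out - E_in
= 101.65 - 113.66
= -12.0100 MJ

-12.0100 MJ


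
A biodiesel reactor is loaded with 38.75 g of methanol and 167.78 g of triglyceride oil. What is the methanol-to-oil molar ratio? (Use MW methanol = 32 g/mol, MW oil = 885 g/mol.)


Molar ratio = n_MeOH / n_oil = (MeOH/32) / (oil/885) = (MeOH * 885) / (32 * oil)
= (38.75 * 885) / (32 * 167.78)
= 6.3874

6.3874


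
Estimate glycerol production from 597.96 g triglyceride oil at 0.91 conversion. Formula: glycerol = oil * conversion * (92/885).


glycerol = oil * conv * (92/885)
= 597.96 * 0.91 * 92 / 885
= 56.5663 g

56.5663 g


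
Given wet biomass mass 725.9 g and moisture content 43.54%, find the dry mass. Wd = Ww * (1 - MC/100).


Wd = Ww * (1 - MC/100)
= 725.9 * (1 - 43.54/100)
= 409.8431 g

409.8431 g


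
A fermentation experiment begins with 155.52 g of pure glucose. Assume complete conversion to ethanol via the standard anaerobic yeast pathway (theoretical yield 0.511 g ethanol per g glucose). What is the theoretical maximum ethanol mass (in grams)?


Theoretical ethanol yield: m_EtOH = 0.511 * m_glucose
m_EtOH = 0.511 * 155.52 = 79.4707 g

79.4707 g


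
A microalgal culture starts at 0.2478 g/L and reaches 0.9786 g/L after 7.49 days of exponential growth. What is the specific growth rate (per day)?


mu = ln(X2/X1) / dt
= ln(0.9786/0.2478) / 7.49
= 0.1834 per day

0.1834 per day


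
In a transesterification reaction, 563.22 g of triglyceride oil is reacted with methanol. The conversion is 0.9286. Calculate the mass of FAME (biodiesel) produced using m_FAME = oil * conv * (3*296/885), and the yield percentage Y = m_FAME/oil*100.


m_FAME = oil * conv * (3 * 296 / 885) = oil * conv * (888/885)
= 563.22 * 0.9286 * 888 / 885
= 524.7790 g
Y = m_FAME / oil * 100 = conv * (888/885) * 100
= 0.9286 * 888 / 885 * 100
= 93.17%

524.7790 g FAME; Y = 93.17%


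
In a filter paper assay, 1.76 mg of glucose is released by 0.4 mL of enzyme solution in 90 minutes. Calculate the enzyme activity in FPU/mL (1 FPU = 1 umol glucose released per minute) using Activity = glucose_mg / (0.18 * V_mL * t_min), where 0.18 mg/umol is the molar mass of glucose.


Activity = glucose_mg / (0.18 mg/umol * V_mL * t_min)
= 1.76 / (0.18 * 0.4 * 90)
= 0.2716 FPU/mL

0.2716 FPU/mL


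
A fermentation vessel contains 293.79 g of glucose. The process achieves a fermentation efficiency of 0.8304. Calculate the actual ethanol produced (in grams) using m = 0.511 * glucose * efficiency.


Actual ethanol: m = 0.511 * 293.79 * 0.8304
m = 124.6652 g

124.6652 g


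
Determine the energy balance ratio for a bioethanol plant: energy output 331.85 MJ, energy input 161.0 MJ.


EROI = E_out / E_in
= 331.85 / 161.0
= 2.0612

2.0612


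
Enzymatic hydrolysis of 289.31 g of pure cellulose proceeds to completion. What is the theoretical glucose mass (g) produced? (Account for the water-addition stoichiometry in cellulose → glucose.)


glucose = cellulose * 180/162
= 289.31 * 180/162
= 321.4556 g

321.4556 g


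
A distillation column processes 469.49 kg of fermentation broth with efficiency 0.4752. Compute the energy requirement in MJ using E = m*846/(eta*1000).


E = m * 846 / (eta * 1000)
= 469.49 * 846 / (0.4752 * 1000)
= 835.8345 MJ

835.8345 MJ


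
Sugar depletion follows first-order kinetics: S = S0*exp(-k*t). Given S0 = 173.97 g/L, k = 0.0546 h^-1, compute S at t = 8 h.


S = S0 * exp(-k * t)
S = 173.97 * exp(-0.0546 * 8)
S = 112.4021 g/L

112.4021 g/L


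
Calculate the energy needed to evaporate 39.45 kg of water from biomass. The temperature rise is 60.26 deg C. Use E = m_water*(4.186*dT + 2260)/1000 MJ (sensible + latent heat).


E = m_water * (4.186 * dT + 2260) / 1000
= 39.45 * (4.186 * 60.26 + 2260) / 1000
= 99.1082 MJ

99.1082 MJ


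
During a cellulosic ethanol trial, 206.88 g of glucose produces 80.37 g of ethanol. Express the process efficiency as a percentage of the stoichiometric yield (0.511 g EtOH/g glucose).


Fermentation efficiency = (actual / (0.511 * glucose)) * 100
= (80.37 / (0.511 * 206.88)) * 100
= 76.0247%

76.0247%


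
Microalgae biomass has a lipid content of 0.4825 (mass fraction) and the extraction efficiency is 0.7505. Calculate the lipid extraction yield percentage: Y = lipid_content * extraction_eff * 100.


Y = lipid_content * extraction_eff * 100
= 0.4825 * 0.7505 * 100
= 36.2116%

36.2116%


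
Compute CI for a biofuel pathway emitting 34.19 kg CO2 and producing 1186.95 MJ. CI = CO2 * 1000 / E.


CI = CO2 * 1000 / E
= 34.19 * 1000 / 1186.95
= 28.8049 g CO2/MJ

28.8049 g CO2/MJ


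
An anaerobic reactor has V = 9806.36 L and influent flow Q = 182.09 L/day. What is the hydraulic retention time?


HRT = V / Q
= 9806.36 / 182.09
= 53.8545 days

53.8545 days


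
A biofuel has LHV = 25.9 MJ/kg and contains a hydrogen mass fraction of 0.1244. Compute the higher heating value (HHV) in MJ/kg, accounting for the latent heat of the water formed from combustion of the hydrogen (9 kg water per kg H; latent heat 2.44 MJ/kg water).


HHV = LHV + H_frac * 9 * 2.44
= 25.9 + 0.1244 * 9 * 2.44
= 28.6318 MJ/kg

28.6318 MJ/kg


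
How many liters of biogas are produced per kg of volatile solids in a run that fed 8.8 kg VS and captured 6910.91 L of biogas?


Y = V / VS
= 6910.91 / 8.8
= 785.3307 L/kg VS

785.3307 L/kg VS


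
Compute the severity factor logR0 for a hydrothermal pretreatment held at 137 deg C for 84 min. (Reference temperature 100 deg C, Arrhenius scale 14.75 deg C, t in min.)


logR0 = log10(t * exp((T - 100) / 14.75))
= log10(84 * exp((137 - 100) / 14.75))
= 3.0137

3.0137


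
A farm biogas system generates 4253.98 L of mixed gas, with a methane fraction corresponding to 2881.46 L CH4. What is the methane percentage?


CH4% = V_CH4 / V_total * 100
= 2881.46 / 4253.98 * 100
= 67.7356%

67.7356%


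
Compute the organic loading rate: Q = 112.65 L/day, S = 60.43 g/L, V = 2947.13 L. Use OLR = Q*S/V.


OLR = Q * S / V
= 112.65 * 60.43 / 2947.13
= 2.3099 g/L/day

2.3099 g/L/day


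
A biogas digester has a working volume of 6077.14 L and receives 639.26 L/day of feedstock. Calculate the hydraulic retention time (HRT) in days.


HRT = V / Q
= 6077.14 / 639.26
= 9.5065 days

9.5065 days


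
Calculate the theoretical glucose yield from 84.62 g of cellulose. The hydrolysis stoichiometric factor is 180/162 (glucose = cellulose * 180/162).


glucose = cellulose * 180/162
= 84.62 * 180/162
= 94.0222 g

94.0222 g


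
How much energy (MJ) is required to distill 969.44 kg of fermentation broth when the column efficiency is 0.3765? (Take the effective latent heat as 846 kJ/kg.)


E = m * 846 / (eta * 1000)
= 969.44 * 846 / (0.3765 * 1000)
= 2178.3433 MJ

2178.3433 MJ


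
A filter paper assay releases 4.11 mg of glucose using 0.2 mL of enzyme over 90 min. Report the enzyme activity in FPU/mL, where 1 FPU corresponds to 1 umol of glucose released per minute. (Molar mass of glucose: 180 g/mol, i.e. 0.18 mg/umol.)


Activity = glucose_mg / (0.18 mg/umol * V_mL * t_min)
= 4.11 / (0.18 * 0.2 * 90)
= 1.2685 FPU/mL

1.2685 FPU/mL


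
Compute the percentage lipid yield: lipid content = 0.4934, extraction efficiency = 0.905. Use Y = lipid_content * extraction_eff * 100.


Y = lipid_content * extraction_eff * 100
= 0.4934 * 0.905 * 100
= 44.6527%

44.6527%


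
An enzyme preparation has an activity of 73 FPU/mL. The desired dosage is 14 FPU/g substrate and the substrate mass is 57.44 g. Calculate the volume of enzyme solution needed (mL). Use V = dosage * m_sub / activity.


V = dosage * m_sub / activity
V = 14 * 57.44 / 73
V = 11.0159 mL

11.0159 mL


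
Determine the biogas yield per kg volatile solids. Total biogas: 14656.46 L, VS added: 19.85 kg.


Y = V / VS
= 14656.46 / 19.85
= 738.3607 L/kg VS

738.3607 L/kg VS


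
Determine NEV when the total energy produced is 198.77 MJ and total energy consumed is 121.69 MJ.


NEV = E_out - E_in
= 198.77 - 121.69
= 77.0800 MJ

77.0800 MJ


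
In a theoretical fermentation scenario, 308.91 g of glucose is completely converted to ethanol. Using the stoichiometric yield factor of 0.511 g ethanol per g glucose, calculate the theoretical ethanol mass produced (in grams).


Theoretical ethanol yield: m_EtOH = 0.511 * m_glucose
m_EtOH = 0.511 * 308.91 = 157.8530 g

157.8530 g


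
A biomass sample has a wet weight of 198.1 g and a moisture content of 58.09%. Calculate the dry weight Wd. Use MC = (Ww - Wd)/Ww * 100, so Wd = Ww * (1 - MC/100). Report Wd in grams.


Wd = Ww * (1 - MC/100)
= 198.1 * (1 - 58.09/100)
= 83.0237 g

83.0237 g


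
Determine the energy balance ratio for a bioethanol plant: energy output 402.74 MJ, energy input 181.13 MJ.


EROI = E_out / E_in
= 402.74 / 181.13
= 2.2235

2.2235


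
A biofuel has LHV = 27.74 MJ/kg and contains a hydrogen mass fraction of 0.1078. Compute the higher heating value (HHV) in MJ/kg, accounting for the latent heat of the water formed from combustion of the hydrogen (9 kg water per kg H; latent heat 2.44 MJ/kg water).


HHV = LHV + H_frac * 9 * 2.44
= 27.74 + 0.1078 * 9 * 2.44
= 30.1073 MJ/kg

30.1073 MJ/kg


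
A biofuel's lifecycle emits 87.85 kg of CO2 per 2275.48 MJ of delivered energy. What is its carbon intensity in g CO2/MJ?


CI = CO2 * 1000 / E
= 87.85 * 1000 / 2275.48
= 38.6072 g CO2/MJ

38.6072 g CO2/MJ


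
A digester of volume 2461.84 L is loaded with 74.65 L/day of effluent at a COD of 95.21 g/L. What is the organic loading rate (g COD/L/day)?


OLR = Q * S / V
= 74.65 * 95.21 / 2461.84
= 2.8870 g/L/day

2.8870 g/L/day


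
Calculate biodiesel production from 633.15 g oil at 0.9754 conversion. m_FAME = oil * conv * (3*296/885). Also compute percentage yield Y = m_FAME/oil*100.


m_FAME = oil * conv * (3 * 296 / 885) = oil * conv * (888/885)
= 633.15 * 0.9754 * 888 / 885
= 619.6680 g
Y = m_FAME / oil * 100 = conv * (888/885) * 100
= 0.9754 * 888 / 885 * 100
= 97.87%

619.6680 g FAME; Y = 97.87%


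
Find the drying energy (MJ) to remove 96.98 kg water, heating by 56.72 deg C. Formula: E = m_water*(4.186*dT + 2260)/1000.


E = m_water * (4.186 * dT + 2260) / 1000
= 96.98 * (4.186 * 56.72 + 2260) / 1000
= 242.2008 MJ

242.2008 MJ


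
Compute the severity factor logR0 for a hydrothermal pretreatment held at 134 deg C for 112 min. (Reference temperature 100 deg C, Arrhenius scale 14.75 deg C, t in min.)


logR0 = log10(t * exp((T - 100) / 14.75))
= log10(112 * exp((134 - 100) / 14.75))
= 3.0503

3.0503


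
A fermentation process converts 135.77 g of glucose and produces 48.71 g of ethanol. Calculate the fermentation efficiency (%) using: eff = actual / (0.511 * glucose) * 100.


Fermentation efficiency = (actual / (0.511 * glucose)) * 100
= (48.71 / (0.511 * 135.77)) * 100
= 70.2091%

70.2091%


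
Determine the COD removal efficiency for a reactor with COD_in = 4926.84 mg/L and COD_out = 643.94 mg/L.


eta = (COD_in - COD_out) / COD_in * 100
= (4926.84 - 643.94) / 4926.84 * 100
= 86.9300%

86.9300%


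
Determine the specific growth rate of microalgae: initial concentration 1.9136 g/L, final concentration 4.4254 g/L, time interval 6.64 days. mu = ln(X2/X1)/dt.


mu = ln(X2/X1) / dt
= ln(4.4254/1.9136) / 6.64
= 0.1263 per day

0.1263 per day


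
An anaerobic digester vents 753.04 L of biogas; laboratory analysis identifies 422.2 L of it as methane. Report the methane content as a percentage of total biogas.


CH4% = V_CH4 / V_total * 100
= 422.2 / 753.04 * 100
= 56.0661%

56.0661%


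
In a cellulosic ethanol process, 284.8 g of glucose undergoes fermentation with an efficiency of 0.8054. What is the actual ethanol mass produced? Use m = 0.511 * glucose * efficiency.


Actual ethanol: m = 0.511 * 284.8 * 0.8054
m = 117.2121 g

117.2121 g


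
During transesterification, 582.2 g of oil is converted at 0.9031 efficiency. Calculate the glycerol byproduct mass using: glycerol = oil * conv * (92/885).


glycerol = oil * conv * (92/885)
= 582.2 * 0.9031 * 92 / 885
= 54.6579 g

54.6579 g


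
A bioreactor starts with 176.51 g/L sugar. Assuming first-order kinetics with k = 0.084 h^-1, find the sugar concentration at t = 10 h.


S = S0 * exp(-k * t)
S = 176.51 * exp(-0.084 * 10)
S = 76.2012 g/L

76.2012 g/L


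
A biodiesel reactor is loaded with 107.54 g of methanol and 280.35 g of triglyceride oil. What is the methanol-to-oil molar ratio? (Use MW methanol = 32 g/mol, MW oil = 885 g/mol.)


Molar ratio = n_MeOH / n_oil = (MeOH/32) / (oil/885) = (MeOH * 885) / (32 * oil)
= (107.54 * 885) / (32 * 280.35)
= 10.6087

10.6087


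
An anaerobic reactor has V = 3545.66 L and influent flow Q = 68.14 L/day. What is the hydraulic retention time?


HRT = V / Q
= 3545.66 / 68.14
= 52.0349 days

52.0349 days


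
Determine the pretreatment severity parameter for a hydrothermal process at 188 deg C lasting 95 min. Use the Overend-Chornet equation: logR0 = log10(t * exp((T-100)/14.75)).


logR0 = log10(t * exp((T - 100) / 14.75))
= log10(95 * exp((188 - 100) / 14.75))
= 4.5688

4.5688


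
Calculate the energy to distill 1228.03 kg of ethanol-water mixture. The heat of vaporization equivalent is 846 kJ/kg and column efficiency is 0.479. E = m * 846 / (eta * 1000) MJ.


E = m * 846 / (eta * 1000)
= 1228.03 * 846 / (0.479 * 1000)
= 2168.9215 MJ

2168.9215 MJ


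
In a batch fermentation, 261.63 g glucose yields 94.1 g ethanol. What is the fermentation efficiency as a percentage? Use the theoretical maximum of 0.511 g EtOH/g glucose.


Fermentation efficiency = (actual / (0.511 * glucose)) * 100
= (94.1 / (0.511 * 261.63)) * 100
= 70.3852%

70.3852%


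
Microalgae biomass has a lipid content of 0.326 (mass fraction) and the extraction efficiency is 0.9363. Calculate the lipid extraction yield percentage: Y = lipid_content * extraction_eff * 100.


Y = lipid_content * extraction_eff * 100
= 0.326 * 0.9363 * 100
= 30.5234%

30.5234%


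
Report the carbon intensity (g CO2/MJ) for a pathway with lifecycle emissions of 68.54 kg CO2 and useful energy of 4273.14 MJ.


CI = CO2 * 1000 / E
= 68.54 * 1000 / 4273.14
= 16.0397 g CO2/MJ

16.0397 g CO2/MJ


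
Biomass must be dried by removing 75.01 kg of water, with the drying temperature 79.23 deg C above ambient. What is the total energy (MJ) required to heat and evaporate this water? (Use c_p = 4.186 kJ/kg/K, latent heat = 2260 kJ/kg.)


E = m_water * (4.186 * dT + 2260) / 1000
= 75.01 * (4.186 * 79.23 + 2260) / 1000
= 194.4002 MJ

194.4002 MJ


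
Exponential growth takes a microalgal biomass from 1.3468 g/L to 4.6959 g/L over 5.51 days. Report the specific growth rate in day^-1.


mu = ln(X2/X1) / dt
= ln(4.6959/1.3468) / 5.51
= 0.2267 per day

0.2267 per day


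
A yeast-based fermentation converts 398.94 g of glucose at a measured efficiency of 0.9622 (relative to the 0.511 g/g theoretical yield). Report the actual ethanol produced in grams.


Actual ethanol: m = 0.511 * 398.94 * 0.9622
m = 196.1525 g

196.1525 g


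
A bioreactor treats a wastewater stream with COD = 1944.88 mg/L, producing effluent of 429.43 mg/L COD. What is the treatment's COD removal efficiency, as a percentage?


eta = (COD_in - COD_out) / COD_in * 100
= (1944.88 - 429.43) / 1944.88 * 100
= 77.9200%

77.9200%


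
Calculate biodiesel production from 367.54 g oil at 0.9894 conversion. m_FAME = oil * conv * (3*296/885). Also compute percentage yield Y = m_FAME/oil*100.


m_FAME = oil * conv * (3 * 296 / 885) = oil * conv * (888/885)
= 367.54 * 0.9894 * 888 / 885
= 364.8768 g
Y = m_FAME / oil * 100 = conv * (888/885) * 100
= 0.9894 * 888 / 885 * 100
= 99.28%

364.8768 g FAME; Y = 99.28%


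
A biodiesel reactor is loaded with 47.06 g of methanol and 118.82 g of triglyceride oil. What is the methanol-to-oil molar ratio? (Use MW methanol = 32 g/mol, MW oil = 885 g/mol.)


Molar ratio = n_MeOH / n_oil = (MeOH/32) / (oil/885) = (MeOH * 885) / (32 * oil)
= (47.06 * 885) / (32 * 118.82)
= 10.9536

10.9536


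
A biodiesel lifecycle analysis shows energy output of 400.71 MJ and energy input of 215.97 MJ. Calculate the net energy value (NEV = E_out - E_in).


NEV = E_out - E_in
= 400.71 - 215.97
= 184.7400 MJ

184.7400 MJ


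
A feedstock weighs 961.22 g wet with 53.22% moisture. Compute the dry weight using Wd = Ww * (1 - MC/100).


Wd = Ww * (1 - MC/100)
= 961.22 * (1 - 53.22/100)
= 449.6587 g

449.6587 g


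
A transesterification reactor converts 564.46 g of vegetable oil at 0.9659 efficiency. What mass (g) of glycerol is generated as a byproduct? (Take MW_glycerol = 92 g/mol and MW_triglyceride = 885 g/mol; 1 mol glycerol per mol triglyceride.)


glycerol = oil * conv * (92/885)
= 564.46 * 0.9659 * 92 / 885
= 56.6774 g

56.6774 g


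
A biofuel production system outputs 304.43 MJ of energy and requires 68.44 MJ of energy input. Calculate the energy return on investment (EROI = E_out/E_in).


EROI = E_out / E_in
= 304.43 / 68.44
= 4.4481

4.4481


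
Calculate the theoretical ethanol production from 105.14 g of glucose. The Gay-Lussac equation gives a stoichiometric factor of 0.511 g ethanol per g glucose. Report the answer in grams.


Theoretical ethanol yield: m_EtOH = 0.511 * m_glucose
m_EtOH = 0.511 * 105.14 = 53.7265 g

53.7265 g


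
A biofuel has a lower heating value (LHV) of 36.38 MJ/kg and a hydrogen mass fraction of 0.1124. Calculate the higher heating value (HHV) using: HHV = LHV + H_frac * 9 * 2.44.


HHV = LHV + H_frac * 9 * 2.44
= 36.38 + 0.1124 * 9 * 2.44
= 38.8483 MJ/kg

38.8483 MJ/kg


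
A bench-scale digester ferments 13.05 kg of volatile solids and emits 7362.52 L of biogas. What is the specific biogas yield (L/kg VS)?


Y = V / VS
= 7362.52 / 13.05
= 564.1778 L/kg VS

564.1778 L/kg VS


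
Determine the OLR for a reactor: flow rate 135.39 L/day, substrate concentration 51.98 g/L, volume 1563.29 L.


OLR = Q * S / V
= 135.39 * 51.98 / 1563.29
= 4.5018 g/L/day

4.5018 g/L/day


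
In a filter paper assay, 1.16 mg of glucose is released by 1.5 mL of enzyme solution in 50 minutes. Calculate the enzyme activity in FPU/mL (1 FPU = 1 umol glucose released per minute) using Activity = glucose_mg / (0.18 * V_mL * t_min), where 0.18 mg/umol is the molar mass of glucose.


Activity = glucose_mg / (0.18 mg/umol * V_mL * t_min)
= 1.16 / (0.18 * 1.5 * 50)
= 0.0859 FPU/mL

0.0859 FPU/mL


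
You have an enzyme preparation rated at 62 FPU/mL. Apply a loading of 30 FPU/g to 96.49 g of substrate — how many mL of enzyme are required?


V = dosage * m_sub / activity
V = 30 * 96.49 / 62
V = 46.6887 mL

46.6887 mL


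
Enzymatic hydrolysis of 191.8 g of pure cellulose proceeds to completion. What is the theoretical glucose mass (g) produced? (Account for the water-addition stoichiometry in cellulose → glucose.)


glucose = cellulose * 180/162
= 191.8 * 180/162
= 213.1111 g

213.1111 g


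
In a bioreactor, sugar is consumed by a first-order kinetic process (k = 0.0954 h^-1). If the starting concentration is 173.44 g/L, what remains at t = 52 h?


S = S0 * exp(-k * t)
S = 173.44 * exp(-0.0954 * 52)
S = 1.2153 g/L

1.2153 g/L


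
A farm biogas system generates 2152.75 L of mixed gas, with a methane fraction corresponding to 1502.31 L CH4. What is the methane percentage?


CH4% = V_CH4 / V_total * 100
= 1502.31 / 2152.75 * 100
= 69.7856%

69.7856%


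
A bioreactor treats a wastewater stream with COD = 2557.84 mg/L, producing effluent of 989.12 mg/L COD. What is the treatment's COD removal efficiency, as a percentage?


eta = (COD_in - COD_out) / COD_in * 100
= (2557.84 - 989.12) / 2557.84 * 100
= 61.3299%

61.3299%


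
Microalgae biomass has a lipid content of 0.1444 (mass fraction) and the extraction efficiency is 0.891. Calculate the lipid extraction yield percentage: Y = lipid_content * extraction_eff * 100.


Y = lipid_content * extraction_eff * 100
= 0.1444 * 0.891 * 100
= 12.8660%

12.8660%


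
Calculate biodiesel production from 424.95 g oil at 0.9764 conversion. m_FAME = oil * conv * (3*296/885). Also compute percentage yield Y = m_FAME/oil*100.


m_FAME = oil * conv * (3 * 296 / 885) = oil * conv * (888/885)
= 424.95 * 0.9764 * 888 / 885
= 416.3277 g
Y = m_FAME / oil * 100 = conv * (888/885) * 100
= 0.9764 * 888 / 885 * 100
= 97.97%

416.3277 g FAME; Y = 97.97%


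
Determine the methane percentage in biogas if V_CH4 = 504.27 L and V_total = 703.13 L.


CH4% = V_CH4 / V_total * 100
= 504.27 / 703.13 * 100
= 71.7179%

71.7179%


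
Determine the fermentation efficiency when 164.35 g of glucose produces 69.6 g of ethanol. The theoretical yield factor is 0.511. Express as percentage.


Fermentation efficiency = (actual / (0.511 * glucose)) * 100
= (69.6 / (0.511 * 164.35)) * 100
= 82.8741%

82.8741%


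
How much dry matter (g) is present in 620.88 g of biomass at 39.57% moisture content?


Wd = Ww * (1 - MC/100)
= 620.88 * (1 - 39.57/100)
= 375.1978 g

375.1978 g


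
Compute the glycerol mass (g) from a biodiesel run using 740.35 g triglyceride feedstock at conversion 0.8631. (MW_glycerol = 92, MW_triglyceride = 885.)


glycerol = oil * conv * (92/885)
= 740.35 * 0.8631 * 92 / 885
= 66.4267 g

66.4267 g


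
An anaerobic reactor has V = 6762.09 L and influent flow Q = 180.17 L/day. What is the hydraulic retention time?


HRT = V / Q
= 6762.09 / 180.17
= 37.5317 days

37.5317 days


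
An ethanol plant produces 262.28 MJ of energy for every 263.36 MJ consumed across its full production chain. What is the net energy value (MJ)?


NEV = E_out - E_in
= 262.28 - 263.36
= -1.0800 MJ

-1.0800 MJ


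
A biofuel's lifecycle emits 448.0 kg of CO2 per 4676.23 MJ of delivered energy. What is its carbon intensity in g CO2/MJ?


CI = CO2 * 1000 / E
= 448.0 * 1000 / 4676.23
= 95.8037 g CO2/MJ

95.8037 g CO2/MJ


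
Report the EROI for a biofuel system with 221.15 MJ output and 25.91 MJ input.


EROI = E_out / E_in
= 221.15 / 25.91
= 8.5353

8.5353


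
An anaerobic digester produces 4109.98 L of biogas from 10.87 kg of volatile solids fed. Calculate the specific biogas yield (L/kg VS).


Y = V / VS
= 4109.98 / 10.87
= 378.1030 L/kg VS

378.1030 L/kg VS


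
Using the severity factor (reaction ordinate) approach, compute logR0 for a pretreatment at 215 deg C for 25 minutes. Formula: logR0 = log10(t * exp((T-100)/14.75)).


logR0 = log10(t * exp((T - 100) / 14.75))
= log10(25 * exp((215 - 100) / 14.75))
= 4.7840

4.7840


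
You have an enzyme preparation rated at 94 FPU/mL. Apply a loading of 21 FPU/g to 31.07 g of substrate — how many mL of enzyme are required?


V = dosage * m_sub / activity
V = 21 * 31.07 / 94
V = 6.9412 mL

6.9412 mL


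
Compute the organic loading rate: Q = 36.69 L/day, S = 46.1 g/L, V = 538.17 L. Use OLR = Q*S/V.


OLR = Q * S / V
= 36.69 * 46.1 / 538.17
= 3.1429 g/L/day

3.1429 g/L/day


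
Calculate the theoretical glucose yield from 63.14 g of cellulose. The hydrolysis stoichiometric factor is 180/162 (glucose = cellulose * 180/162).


glucose = cellulose * 180/162
= 63.14 * 180/162
= 70.1556 g

70.1556 g


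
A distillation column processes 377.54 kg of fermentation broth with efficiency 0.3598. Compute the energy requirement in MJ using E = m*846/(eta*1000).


E = m * 846 / (eta * 1000)
= 377.54 * 846 / (0.3598 * 1000)
= 887.7122 MJ

887.7122 MJ


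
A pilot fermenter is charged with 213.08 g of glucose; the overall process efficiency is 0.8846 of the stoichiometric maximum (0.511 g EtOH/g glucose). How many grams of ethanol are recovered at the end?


Actual ethanol: m = 0.511 * 213.08 * 0.8846
m = 96.3187 g

96.3187 g


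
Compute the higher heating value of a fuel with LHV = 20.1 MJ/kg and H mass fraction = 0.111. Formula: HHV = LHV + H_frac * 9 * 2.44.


HHV = LHV + H_frac * 9 * 2.44
= 20.1 + 0.111 * 9 * 2.44
= 22.5376 MJ/kg

22.5376 MJ/kg


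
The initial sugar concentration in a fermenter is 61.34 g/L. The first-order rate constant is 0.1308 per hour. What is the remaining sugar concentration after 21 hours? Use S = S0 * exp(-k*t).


S = S0 * exp(-k * t)
S = 61.34 * exp(-0.1308 * 21)
S = 3.9339 g/L

3.9339 g/L


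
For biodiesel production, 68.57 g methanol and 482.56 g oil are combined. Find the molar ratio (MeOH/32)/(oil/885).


Molar ratio = n_MeOH / n_oil = (MeOH/32) / (oil/885) = (MeOH * 885) / (32 * oil)
= (68.57 * 885) / (32 * 482.56)
= 3.9299

3.9299


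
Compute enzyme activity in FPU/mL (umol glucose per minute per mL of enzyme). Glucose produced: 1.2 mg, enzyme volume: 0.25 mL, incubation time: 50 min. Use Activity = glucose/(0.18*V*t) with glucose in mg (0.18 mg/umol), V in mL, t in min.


Activity = glucose_mg / (0.18 mg/umol * V_mL * t_min)
= 1.2 / (0.18 * 0.25 * 50)
= 0.5333 FPU/mL

0.5333 FPU/mL


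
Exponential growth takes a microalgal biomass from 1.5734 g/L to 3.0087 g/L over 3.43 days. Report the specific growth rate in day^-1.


mu = ln(X2/X1) / dt
= ln(3.0087/1.5734) / 3.43
= 0.1890 per day

0.1890 per day


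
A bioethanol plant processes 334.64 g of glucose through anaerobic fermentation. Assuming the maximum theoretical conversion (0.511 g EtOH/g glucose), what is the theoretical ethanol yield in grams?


Theoretical ethanol yield: m_EtOH = 0.511 * m_glucose
m_EtOH = 0.511 * 334.64 = 171.0010 g

171.0010 g


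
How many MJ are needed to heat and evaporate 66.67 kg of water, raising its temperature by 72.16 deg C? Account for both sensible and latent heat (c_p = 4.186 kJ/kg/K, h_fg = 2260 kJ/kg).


E = m_water * (4.186 * dT + 2260) / 1000
= 66.67 * (4.186 * 72.16 + 2260) / 1000
= 170.8127 MJ

170.8127 MJ


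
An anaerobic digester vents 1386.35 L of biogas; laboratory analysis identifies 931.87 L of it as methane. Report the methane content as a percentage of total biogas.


CH4% = V_CH4 / V_total * 100
= 931.87 / 1386.35 * 100
= 67.2175%

67.2175%


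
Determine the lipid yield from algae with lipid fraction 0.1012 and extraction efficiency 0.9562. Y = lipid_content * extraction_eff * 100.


Y = lipid_content * extraction_eff * 100
= 0.1012 * 0.9562 * 100
= 9.6767%

9.6767%


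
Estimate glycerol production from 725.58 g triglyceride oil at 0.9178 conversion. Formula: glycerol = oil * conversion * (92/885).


glycerol = oil * conv * (92/885)
= 725.58 * 0.9178 * 92 / 885
= 69.2274 g

69.2274 g


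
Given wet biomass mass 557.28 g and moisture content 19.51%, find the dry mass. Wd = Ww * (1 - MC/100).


Wd = Ww * (1 - MC/100)
= 557.28 * (1 - 19.51/100)
= 448.5547 g

448.5547 g


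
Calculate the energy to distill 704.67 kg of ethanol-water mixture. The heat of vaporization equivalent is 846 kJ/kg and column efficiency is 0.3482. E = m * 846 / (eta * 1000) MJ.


E = m * 846 / (eta * 1000)
= 704.67 * 846 / (0.3482 * 1000)
= 1712.0931 MJ

1712.0931 MJ


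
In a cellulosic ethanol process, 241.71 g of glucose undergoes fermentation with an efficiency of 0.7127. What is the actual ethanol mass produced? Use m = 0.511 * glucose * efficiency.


Actual ethanol: m = 0.511 * 241.71 * 0.7127
m = 88.0283 g

88.0283 g


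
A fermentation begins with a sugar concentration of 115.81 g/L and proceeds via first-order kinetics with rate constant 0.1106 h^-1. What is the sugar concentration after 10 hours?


S = S0 * exp(-k * t)
S = 115.81 * exp(-0.1106 * 10)
S = 38.3192 g/L

38.3192 g/L


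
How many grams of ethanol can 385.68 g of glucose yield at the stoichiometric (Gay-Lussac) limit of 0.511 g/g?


Theoretical ethanol yield: m_EtOH = 0.511 * m_glucose
m_EtOH = 0.511 * 385.68 = 197.0825 g

197.0825 g


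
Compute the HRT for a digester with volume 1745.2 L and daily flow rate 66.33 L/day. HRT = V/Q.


HRT = V / Q
= 1745.2 / 66.33
= 26.3109 days

26.3109 days


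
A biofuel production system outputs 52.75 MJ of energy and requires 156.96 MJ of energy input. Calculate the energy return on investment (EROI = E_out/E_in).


EROI = E_out / E_in
= 52.75 / 156.96
= 0.3361

0.3361


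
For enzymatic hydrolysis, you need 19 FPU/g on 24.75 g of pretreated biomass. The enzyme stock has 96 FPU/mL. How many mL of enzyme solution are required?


V = dosage * m_sub / activity
V = 19 * 24.75 / 96
V = 4.8984 mL

4.8984 mL


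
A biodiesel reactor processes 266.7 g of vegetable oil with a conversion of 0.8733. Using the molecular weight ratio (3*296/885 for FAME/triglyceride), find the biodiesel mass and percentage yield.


m_FAME = oil * conv * (3 * 296 / 885) = oil * conv * (888/885)
= 266.7 * 0.8733 * 888 / 885
= 233.6986 g
Y = m_FAME / oil * 100 = conv * (888/885) * 100
= 0.8733 * 888 / 885 * 100
= 87.63%

233.6986 g FAME; Y = 87.63%


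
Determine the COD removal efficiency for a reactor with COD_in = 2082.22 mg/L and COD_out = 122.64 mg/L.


eta = (COD_in - COD_out) / COD_in * 100
= (2082.22 - 122.64) / 2082.22 * 100
= 94.1101%

94.1101%


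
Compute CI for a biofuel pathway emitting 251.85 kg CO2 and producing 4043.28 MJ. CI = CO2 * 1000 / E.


CI = CO2 * 1000 / E
= 251.85 * 1000 / 4043.28
= 62.2885 g CO2/MJ

62.2885 g CO2/MJ


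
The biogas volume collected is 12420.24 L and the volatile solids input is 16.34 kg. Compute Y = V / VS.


Y = V / VS
= 12420.24 / 16.34
= 760.1126 L/kg VS

760.1126 L/kg VS


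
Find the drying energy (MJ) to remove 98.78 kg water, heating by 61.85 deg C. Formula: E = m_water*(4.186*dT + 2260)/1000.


E = m_water * (4.186 * dT + 2260) / 1000
= 98.78 * (4.186 * 61.85 + 2260) / 1000
= 248.8173 MJ

248.8173 MJ


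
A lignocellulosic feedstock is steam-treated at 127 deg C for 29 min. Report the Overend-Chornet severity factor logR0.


logR0 = log10(t * exp((T - 100) / 14.75))
= log10(29 * exp((127 - 100) / 14.75))
= 2.2574

2.2574


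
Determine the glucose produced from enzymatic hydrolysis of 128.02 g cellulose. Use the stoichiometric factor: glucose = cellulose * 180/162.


glucose = cellulose * 180/162
= 128.02 * 180/162
= 142.2444 g

142.2444 g


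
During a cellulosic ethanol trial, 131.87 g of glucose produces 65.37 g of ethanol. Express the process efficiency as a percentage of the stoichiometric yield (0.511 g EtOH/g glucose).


Fermentation efficiency = (actual / (0.511 * glucose)) * 100
= (65.37 / (0.511 * 131.87)) * 100
= 97.0089%

97.0089%


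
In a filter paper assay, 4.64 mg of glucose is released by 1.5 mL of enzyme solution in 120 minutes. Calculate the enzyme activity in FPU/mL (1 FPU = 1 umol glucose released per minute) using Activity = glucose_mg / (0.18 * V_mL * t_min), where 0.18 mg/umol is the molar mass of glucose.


Activity = glucose_mg / (0.18 mg/umol * V_mL * t_min)
= 4.64 / (0.18 * 1.5 * 120)
= 0.1432 FPU/mL

0.1432 FPU/mL


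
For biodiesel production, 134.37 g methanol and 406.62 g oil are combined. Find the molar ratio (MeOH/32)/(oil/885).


Molar ratio = n_MeOH / n_oil = (MeOH/32) / (oil/885) = (MeOH * 885) / (32 * oil)
= (134.37 * 885) / (32 * 406.62)
= 9.1392

9.1392


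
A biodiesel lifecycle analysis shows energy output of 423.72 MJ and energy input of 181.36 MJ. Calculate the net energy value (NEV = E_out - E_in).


NEV = E_out - E_in
= 423.72 - 181.36
= 242.3600 MJ

242.3600 MJ


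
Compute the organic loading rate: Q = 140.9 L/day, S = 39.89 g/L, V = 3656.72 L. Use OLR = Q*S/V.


OLR = Q * S / V
= 140.9 * 39.89 / 3656.72
= 1.5370 g/L/day

1.5370 g/L/day


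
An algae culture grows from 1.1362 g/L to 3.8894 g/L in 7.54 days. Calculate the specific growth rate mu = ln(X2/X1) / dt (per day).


mu = ln(X2/X1) / dt
= ln(3.8894/1.1362) / 7.54
= 0.1632 per day

0.1632 per day


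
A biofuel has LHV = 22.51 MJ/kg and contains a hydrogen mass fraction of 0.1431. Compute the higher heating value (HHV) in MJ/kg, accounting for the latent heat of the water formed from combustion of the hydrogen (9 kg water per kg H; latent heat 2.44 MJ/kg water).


HHV = LHV + H_frac * 9 * 2.44
= 22.51 + 0.1431 * 9 * 2.44
= 25.6525 MJ/kg

25.6525 MJ/kg


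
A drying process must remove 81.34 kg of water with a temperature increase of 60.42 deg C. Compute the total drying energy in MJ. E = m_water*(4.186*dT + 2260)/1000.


E = m_water * (4.186 * dT + 2260) / 1000
= 81.34 * (4.186 * 60.42 + 2260) / 1000
= 204.4008 MJ

204.4008 MJ


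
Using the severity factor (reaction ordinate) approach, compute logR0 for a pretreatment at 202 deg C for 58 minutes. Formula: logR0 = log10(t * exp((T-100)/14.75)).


logR0 = log10(t * exp((T - 100) / 14.75))
= log10(58 * exp((202 - 100) / 14.75))
= 4.7667

4.7667


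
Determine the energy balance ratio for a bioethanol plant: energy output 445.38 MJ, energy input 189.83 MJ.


EROI = E_out / E_in
= 445.38 / 189.83
= 2.3462

2.3462


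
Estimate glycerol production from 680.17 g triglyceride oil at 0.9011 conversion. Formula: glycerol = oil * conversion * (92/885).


glycerol = oil * conv * (92/885)
= 680.17 * 0.9011 * 92 / 885
= 63.7140 g

63.7140 g


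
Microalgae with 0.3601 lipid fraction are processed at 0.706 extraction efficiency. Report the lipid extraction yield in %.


Y = lipid_content * extraction_eff * 100
= 0.3601 * 0.706 * 100
= 25.4231%

25.4231%


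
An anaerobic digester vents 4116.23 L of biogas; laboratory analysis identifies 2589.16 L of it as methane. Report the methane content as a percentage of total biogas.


CH4% = V_CH4 / V_total * 100
= 2589.16 / 4116.23 * 100
= 62.9012%

62.9012%


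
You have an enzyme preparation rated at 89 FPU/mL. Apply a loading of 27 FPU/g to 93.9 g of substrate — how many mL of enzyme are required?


V = dosage * m_sub / activity
V = 27 * 93.9 / 89
V = 28.4865 mL

28.4865 mL


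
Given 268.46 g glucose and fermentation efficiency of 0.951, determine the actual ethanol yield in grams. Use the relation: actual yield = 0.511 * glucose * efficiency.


Actual ethanol: m = 0.511 * 268.46 * 0.951
m = 130.4611 g

130.4611 g


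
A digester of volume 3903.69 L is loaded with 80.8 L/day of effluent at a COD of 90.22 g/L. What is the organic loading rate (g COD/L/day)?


OLR = Q * S / V
= 80.8 * 90.22 / 3903.69
= 1.8674 g/L/day

1.8674 g/L/day


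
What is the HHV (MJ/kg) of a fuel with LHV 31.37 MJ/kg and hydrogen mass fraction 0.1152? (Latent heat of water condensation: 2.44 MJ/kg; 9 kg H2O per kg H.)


HHV = LHV + H_frac * 9 * 2.44
= 31.37 + 0.1152 * 9 * 2.44
= 33.8998 MJ/kg

33.8998 MJ/kg


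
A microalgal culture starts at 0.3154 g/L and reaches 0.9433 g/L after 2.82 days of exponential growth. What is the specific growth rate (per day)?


mu = ln(X2/X1) / dt
= ln(0.9433/0.3154) / 2.82
= 0.3885 per day

0.3885 per day


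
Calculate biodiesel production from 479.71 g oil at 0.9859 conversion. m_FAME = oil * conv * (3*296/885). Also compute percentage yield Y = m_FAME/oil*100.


m_FAME = oil * conv * (3 * 296 / 885) = oil * conv * (888/885)
= 479.71 * 0.9859 * 888 / 885
= 474.5493 g
Y = m_FAME / oil * 100 = conv * (888/885) * 100
= 0.9859 * 888 / 885 * 100
= 98.92%

474.5493 g FAME; Y = 98.92%


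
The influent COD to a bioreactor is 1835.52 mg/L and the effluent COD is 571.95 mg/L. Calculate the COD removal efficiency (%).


eta = (COD_in - COD_out) / COD_in * 100
= (1835.52 - 571.95) / 1835.52 * 100
= 68.8399%

68.8399%


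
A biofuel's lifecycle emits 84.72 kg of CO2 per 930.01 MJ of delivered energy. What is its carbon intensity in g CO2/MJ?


CI = CO2 * 1000 / E
= 84.72 * 1000 / 930.01
= 91.0958 g CO2/MJ

91.0958 g CO2/MJ


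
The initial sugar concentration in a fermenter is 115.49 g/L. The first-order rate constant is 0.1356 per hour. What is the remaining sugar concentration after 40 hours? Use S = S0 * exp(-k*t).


S = S0 * exp(-k * t)
S = 115.49 * exp(-0.1356 * 40)
S = 0.5093 g/L

0.5093 g/L


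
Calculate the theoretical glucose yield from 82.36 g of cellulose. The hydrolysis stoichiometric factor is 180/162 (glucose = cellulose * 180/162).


glucose = cellulose * 180/162
= 82.36 * 180/162
= 91.5111 g

91.5111 g


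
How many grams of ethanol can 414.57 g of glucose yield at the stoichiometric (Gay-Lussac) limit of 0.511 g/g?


Theoretical ethanol yield: m_EtOH = 0.511 * m_glucose
m_EtOH = 0.511 * 414.57 = 211.8453 g

211.8453 g


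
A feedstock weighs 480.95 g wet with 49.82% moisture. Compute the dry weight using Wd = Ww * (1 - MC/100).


Wd = Ww * (1 - MC/100)
= 480.95 * (1 - 49.82/100)
= 241.3407 g

241.3407 g


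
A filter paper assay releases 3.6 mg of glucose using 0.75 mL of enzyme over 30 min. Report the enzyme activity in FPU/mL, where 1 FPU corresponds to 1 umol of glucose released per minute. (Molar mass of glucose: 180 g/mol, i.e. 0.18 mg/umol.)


Activity = glucose_mg / (0.18 mg/umol * V_mL * t_min)
= 3.6 / (0.18 * 0.75 * 30)
= 0.8889 FPU/mL

0.8889 FPU/mL


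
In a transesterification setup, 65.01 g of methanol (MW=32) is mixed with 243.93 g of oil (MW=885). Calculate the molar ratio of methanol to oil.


Molar ratio = n_MeOH / n_oil = (MeOH/32) / (oil/885) = (MeOH * 885) / (32 * oil)
= (65.01 * 885) / (32 * 243.93)
= 7.3707

7.3707


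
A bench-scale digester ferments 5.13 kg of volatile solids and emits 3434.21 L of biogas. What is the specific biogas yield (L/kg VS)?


Y = V / VS
= 3434.21 / 5.13
= 669.4366 L/kg VS

669.4366 L/kg VS


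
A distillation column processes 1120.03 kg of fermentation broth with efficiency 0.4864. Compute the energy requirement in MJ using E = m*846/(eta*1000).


E = m * 846 / (eta * 1000)
= 1120.03 * 846 / (0.4864 * 1000)
= 1948.0785 MJ

1948.0785 MJ


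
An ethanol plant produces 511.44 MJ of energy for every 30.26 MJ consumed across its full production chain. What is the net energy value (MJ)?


NEV = E_out - E_in
= 511.44 - 30.26
= 481.1800 MJ

481.1800 MJ


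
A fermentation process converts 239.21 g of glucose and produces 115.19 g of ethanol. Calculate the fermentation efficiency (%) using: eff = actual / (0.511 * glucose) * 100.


Fermentation efficiency = (actual / (0.511 * glucose)) * 100
= (115.19 / (0.511 * 239.21)) * 100
= 94.2355%

94.2355%


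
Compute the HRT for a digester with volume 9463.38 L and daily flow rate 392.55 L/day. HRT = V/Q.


HRT = V / Q
= 9463.38 / 392.55
= 24.1075 days

24.1075 days


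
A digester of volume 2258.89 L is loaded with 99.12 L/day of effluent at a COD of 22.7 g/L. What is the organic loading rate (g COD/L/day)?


OLR = Q * S / V
= 99.12 * 22.7 / 2258.89
= 0.9961 g/L/day

0.9961 g/L/day


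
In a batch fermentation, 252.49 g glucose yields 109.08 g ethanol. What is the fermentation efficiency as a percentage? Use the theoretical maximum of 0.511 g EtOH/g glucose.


Fermentation efficiency = (actual / (0.511 * glucose)) * 100
= (109.08 / (0.511 * 252.49)) * 100
= 84.5435%

84.5435%


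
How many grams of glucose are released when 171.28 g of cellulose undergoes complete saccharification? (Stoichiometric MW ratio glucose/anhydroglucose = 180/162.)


glucose = cellulose * 180/162
= 171.28 * 180/162
= 190.3111 g

190.3111 g


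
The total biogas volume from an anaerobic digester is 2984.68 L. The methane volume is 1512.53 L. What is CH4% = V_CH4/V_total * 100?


CH4% = V_CH4 / V_total * 100
= 1512.53 / 2984.68 * 100
= 50.6765%

50.6765%
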